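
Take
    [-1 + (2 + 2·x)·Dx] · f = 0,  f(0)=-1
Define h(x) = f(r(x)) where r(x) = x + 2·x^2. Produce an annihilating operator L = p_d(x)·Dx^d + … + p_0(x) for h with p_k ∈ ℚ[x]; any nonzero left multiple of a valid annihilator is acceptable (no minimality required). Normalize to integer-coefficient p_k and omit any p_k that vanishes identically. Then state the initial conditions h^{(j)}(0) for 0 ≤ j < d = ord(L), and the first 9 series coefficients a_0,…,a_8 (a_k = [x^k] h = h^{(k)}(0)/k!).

f: a_k = -1, -1/2, 1/8, -1/16, 5/128, -7/256, 21/1024, -33/2048, 429/32768, …
Substitute x→r, Dx→(1/r')Dx; clear ⇒ L₀.
L = (-1 - 4·x) + (2 + 2·x + 4·x^2)·Dx  (order 1).
h: a_k = -1, -1/2, -7/8, 7/16, 21/128, -119/256, 189/1024, 791/2048, -17843/32768, …
ICs: h(0) = -1.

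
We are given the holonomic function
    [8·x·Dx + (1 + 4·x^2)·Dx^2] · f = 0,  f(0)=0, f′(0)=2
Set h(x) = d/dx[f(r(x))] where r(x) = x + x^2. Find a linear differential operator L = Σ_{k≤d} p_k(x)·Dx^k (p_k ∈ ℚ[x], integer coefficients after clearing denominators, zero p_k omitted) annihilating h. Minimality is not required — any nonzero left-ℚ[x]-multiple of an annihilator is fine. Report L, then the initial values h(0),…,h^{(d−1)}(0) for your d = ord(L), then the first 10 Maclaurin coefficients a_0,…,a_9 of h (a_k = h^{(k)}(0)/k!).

L = (-2 + 8·x + 32·x^2 + 48·x^3 + 24·x^4) + (1 + 2·x + 4·x^2 + 16·x^3 + 20·x^4 + 8·x^5)·Dx  (order 1).
h: a_k = 2, 4, -8, -32, -8, 176, 320, -512, -2656, -1216, …
ICs: h(0) = 2.

f: a_k = 0, 2, 0, -8/3, 0, 32/5, 0, -128/7, 0, 512/9, …
h₀=f(r): pull back L_f along r ⇒ L₀.
h=h₀': d/dx-closure on L₀ ⇒ L.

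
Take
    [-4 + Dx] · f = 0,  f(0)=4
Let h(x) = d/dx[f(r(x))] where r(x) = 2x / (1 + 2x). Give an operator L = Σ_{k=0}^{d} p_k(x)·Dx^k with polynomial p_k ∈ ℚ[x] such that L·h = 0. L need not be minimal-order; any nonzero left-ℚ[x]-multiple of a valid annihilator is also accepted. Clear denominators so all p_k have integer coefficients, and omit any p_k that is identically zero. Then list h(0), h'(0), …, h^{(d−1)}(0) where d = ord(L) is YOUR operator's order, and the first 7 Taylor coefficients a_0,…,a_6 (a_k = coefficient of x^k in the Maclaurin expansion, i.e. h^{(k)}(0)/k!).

f: a_k = 4, 16, 32, 128/3, 128/3, 512/15, 1024/45, …
Change of var in L_f (x↦r) gives L₀.
h=h₀': d/dx-closure on L₀ ⇒ L.
L = (4 - 8·x) + (-1 - 4·x - 4·x^2)·Dx  (order 1).
h: a_k = 32, 128, -128, -1024/3, 3584/3, -22528/15, -34816/45, …
ICs: h(0) = 32.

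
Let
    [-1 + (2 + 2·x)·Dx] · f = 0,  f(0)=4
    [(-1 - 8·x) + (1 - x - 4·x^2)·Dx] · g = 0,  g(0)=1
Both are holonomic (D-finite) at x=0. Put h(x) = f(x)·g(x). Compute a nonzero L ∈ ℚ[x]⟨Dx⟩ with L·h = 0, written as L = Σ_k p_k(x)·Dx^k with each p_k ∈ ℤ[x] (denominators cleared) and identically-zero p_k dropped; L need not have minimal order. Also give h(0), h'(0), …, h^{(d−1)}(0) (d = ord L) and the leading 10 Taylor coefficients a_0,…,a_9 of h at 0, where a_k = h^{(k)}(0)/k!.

f: a_k = 4, 2, -1/2, 1/4, -5/32, 7/64, -21/256, 33/512, -429/8192, 715/16384, …
g: a_k = 1, 1, 5, 9, 29, 65, 181, 441, 1165, 2929, …
h₀=f·g: eliminate ⇒ L₀, order ≤ 1·1.
L = (3 + 17·x + 12·x^2) + (-2 + 10·x^2 + 8·x^3)·Dx  (order 1).
h: a_k = 4, 6, 43/2, 183/4, 4211/32, 20141/64, 215295/256, 1075135/512, 44759491/8192, 227136977/16384, …
ICs: h(0) = 4.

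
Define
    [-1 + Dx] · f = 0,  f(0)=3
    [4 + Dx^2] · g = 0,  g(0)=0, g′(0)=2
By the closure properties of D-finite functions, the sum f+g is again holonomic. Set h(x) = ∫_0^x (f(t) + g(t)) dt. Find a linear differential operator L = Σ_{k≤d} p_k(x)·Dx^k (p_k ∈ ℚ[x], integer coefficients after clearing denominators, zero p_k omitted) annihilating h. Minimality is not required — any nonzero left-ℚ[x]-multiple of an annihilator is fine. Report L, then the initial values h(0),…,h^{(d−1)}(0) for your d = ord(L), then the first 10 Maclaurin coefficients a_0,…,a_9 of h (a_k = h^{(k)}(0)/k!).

L = -4·Dx + 4·Dx^2 - Dx^3 + Dx^4  (order 4).
h: a_k = 0, 3, 5/2, 1/2, -5/24, 1/40, 7/144, 1/1680, -25/8064, 1/120960, …
ICs: h(0) = 0, h′(0) = 3, h′′(0) = 5, h′′′(0) = 3.

f: a_k = 3, 3, 3/2, 1/2, 1/8, 1/40, 1/240, 1/1680, 1/13440, 1/120960, …
g: a_k = 0, 2, 0, -4/3, 0, 4/15, 0, -8/315, 0, 4/2835, …
L₀ := lclm(L_f,L_g); ord L₀ ≤ 1+2.
h=∫₀ˣh₀: take L = L₀·Dx.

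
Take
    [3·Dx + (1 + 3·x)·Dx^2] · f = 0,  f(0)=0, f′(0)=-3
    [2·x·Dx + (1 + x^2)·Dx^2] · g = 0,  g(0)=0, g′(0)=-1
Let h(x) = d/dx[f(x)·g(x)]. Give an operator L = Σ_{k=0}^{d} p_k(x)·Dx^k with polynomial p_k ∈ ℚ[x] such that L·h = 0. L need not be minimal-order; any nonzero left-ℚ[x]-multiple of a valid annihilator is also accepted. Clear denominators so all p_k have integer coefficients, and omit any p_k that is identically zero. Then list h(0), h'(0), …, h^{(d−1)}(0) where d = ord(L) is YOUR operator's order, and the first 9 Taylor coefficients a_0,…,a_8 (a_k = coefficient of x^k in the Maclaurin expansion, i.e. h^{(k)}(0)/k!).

f: a_k = 0, -3, 9/2, -9, 81/4, -243/5, 243/2, -2187/7, 6561/8, …
g: a_k = 0, -1, 0, 1/3, 0, -1/5, 0, 1/7, 0, …
Product ⇒ symmetric product L₀, ord ≤ 4.
Derive L from L₀ (diff closure).
L = (264 + 1260·x + 1008·x^2 + 3420·x^3 + 3240·x^4 + 4212·x^5 + 324·x^7) + (178 + 660·x + 3828·x^2 + 7308·x^3 + 12960·x^4 + 10044·x^5 + 11340·x^6 + 324·x^7 + 1134·x^8)·Dx + (132 + 608·x + 1728·x^2 + 4568·x^3 + 6456·x^4 + 8856·x^5 + 5184·x^6 + 5544·x^7 + 324·x^8 + 648·x^9)·Dx^2 + (13 + 102·x + 341·x^2 + 744·x^3 + 1138·x^4 + 1236·x^5 + 1386·x^6 + 648·x^7 + 657·x^8 + 54·x^9 + 81·x^10)·Dx^3  (order 3).
h: a_k = 0, 6, -27/2, 32, -375/4, 1386/5, -16191/20, 11904/5, -1973241/280, …
ICs: h(0) = 0, h′(0) = 6, h′′(0) = -27.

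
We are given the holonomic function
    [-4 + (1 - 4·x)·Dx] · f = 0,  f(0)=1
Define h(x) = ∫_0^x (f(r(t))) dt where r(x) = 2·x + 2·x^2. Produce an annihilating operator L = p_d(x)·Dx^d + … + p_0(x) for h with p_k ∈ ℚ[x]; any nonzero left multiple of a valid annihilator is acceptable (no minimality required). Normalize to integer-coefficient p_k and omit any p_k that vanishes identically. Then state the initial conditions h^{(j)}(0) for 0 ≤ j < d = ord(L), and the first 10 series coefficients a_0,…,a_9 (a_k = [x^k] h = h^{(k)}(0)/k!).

f: a_k = 1, 4, 16, 64, 256, 1024, 4096, 16384, 65536, 262144, …
L₀ from L_f via x↦r, Dx↦r'^{-1}Dx.
Integrate: L := L₀·Dx.
L = (8 + 16·x)·Dx + (-1 + 8·x + 8·x^2)·Dx^2  (order 2).
h: a_k = 0, 1, 4, 24, 160, 5696/5, 8448, 451072/7, 501760, 3969024, …
ICs: h(0) = 0, h′(0) = 1.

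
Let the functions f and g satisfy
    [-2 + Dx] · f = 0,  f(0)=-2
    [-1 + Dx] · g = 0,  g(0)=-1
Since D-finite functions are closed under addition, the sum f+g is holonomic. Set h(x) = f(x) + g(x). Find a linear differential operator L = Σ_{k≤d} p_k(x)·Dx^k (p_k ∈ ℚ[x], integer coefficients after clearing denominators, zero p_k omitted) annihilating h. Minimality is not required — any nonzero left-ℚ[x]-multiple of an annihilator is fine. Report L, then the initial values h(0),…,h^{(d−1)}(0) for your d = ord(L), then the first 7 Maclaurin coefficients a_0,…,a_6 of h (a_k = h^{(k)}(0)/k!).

f: a_k = -2, -4, -4, -8/3, -4/3, -8/15, -8/45, …
g: a_k = -1, -1, -1/2, -1/6, -1/24, -1/120, -1/720, …
f+g: L₀ = lclm(L_f,L_g), ord ≤ 1+1.
L = 2 - 3·Dx + Dx^2  (order 2).
h: a_k = -3, -5, -9/2, -17/6, -11/8, -13/24, -43/240, …
ICs: h(0) = -3, h′(0) = -5.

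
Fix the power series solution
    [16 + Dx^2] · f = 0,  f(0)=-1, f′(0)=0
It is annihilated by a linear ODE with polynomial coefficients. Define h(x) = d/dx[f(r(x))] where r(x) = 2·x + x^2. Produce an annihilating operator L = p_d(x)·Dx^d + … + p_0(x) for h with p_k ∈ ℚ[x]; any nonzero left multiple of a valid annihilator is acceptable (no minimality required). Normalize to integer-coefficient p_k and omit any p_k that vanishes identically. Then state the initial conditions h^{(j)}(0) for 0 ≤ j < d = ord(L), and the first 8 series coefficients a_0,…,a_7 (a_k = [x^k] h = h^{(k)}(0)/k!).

f: a_k = -1, 0, 8, 0, -32/3, 0, 256/45, 0, …
Substitute x→r, Dx→(1/r')Dx; clear ⇒ L₀.
h₀' ⇒ L via d/dx closure of L₀.
L = (67 + 256·x + 384·x^2 + 256·x^3 + 64·x^4) + (-3 - 3·x)·Dx + (1 + 2·x + x^2)·Dx^2  (order 2).
h: a_k = 0, 64, 96, -1952/3, -5120/3, 9728/15, 105728/15, 2365184/315, …
ICs: h(0) = 0, h′(0) = 64.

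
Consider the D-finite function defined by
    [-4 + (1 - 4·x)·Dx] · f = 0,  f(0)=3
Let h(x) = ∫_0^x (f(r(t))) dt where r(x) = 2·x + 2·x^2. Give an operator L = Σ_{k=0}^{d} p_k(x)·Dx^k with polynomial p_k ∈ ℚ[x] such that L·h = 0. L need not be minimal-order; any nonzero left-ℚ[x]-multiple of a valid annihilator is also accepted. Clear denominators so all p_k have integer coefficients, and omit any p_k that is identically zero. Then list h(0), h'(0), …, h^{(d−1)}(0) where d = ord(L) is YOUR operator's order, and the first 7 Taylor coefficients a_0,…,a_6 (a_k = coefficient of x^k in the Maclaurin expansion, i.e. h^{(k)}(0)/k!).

f: a_k = 3, 12, 48, 192, 768, 3072, 12288, …
h₀=f(r): pull back L_f along r ⇒ L₀.
h=∫h₀ ⇒ L = L₀·Dx.
L = (8 + 16·x)·Dx + (-1 + 8·x + 8·x^2)·Dx^2  (order 2).
h: a_k = 0, 3, 12, 72, 480, 17088/5, 25344, …
ICs: h(0) = 0, h′(0) = 3.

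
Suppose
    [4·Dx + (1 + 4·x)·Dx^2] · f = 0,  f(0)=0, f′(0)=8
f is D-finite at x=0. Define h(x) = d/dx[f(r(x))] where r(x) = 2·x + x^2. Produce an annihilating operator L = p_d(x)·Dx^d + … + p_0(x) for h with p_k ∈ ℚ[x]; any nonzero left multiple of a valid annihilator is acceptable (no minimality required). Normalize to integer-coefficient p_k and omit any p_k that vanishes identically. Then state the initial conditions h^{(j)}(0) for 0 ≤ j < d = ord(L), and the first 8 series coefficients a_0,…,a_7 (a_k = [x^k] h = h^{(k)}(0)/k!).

f: a_k = 0, 8, -16, 128/3, -128, 2048/5, -4096/3, 32768/7, …
Change of var in L_f (x↦r) gives L₀.
Derive L from L₀ (diff closure).
L = (7 + 8·x + 4·x^2) + (1 + 9·x + 12·x^2 + 4·x^3)·Dx  (order 1).
h: a_k = 16, -112, 832, -6208, 46336, -345856, 2581504, -19268608, …
ICs: h(0) = 16.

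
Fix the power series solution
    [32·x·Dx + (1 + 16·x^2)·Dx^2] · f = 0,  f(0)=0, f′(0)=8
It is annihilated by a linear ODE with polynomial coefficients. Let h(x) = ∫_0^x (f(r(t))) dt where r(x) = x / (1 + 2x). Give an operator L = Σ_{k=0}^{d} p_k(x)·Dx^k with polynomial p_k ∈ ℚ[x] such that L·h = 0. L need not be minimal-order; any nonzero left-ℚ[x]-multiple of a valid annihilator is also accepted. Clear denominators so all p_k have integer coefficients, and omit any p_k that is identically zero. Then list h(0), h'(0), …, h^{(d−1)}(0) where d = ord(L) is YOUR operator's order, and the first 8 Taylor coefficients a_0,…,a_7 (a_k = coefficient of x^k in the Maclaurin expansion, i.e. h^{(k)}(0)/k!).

L = (4 + 40·x)·Dx^2 + (1 + 4·x + 20·x^2)·Dx^3  (order 3).
h: a_k = 0, 0, 4, -16/3, -8/3, 192/5, -1216/15, -2816/21, …
ICs: h(0) = 0, h′(0) = 0, h′′(0) = 8.

f: a_k = 0, 8, 0, -128/3, 0, 2048/5, 0, -32768/7, …
h₀=f(r): pull back L_f along r ⇒ L₀.
∫: right-multiply L₀ by Dx.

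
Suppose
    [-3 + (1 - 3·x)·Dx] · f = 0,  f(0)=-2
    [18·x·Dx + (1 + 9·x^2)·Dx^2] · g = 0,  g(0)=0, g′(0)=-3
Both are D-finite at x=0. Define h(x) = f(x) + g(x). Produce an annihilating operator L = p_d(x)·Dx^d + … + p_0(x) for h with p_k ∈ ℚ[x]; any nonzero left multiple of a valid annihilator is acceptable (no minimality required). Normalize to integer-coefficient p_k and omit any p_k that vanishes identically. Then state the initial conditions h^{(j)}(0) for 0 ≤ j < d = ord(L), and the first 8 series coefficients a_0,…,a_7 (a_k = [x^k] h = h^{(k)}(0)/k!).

f: a_k = -2, -6, -18, -54, -162, -486, -1458, -4374, …
g: a_k = 0, -3, 0, 9, 0, -243/5, 0, 2187/7, …
f+g: L₀ = lclm(L_f,L_g), ord ≤ 1+2.
L = (-18 + 216·x + 486·x^2)·Dx + (12 - 18·x + 108·x^2 + 486·x^3)·Dx^2 + (-1 + 81·x^4)·Dx^3  (order 3).
h: a_k = -2, -9, -18, -45, -162, -2673/5, -1458, -28431/7, …
ICs: h(0) = -2, h′(0) = -9, h′′(0) = -36.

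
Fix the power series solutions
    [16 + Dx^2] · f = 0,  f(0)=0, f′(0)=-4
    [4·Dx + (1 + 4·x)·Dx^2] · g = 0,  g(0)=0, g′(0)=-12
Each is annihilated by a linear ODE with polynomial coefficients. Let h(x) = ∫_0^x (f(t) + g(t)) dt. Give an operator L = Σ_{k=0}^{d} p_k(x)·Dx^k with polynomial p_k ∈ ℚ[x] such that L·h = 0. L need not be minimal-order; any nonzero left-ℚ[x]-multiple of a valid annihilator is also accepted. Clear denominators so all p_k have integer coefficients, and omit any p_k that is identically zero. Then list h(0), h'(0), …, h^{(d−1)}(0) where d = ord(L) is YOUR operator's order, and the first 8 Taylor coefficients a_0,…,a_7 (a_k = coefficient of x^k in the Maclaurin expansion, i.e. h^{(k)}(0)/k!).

L = (448 + 512·x + 1024·x^2)·Dx^2 + (48 + 320·x + 768·x^2 + 1024·x^3)·Dx^3 + (28 + 32·x + 64·x^2)·Dx^4 + (3 + 20·x + 48·x^2 + 64·x^3)·Dx^5  (order 5).
h: a_k = 0, 0, -8, 8, -40/3, 192/5, -4672/45, 2048/7, …
ICs: h(0) = 0, h′(0) = 0, h′′(0) = -16, h′′′(0) = 48, h′′′′(0) = -320.

f: a_k = 0, -4, 0, 32/3, 0, -128/15, 0, 1024/315, …
g: a_k = 0, -12, 24, -64, 192, -3072/5, 2048, -49152/7, …
Weyl lclm of L_f,L_g ⇒ L₀ (ord ≤ 4).
h=∫h₀ ⇒ L = L₀·Dx.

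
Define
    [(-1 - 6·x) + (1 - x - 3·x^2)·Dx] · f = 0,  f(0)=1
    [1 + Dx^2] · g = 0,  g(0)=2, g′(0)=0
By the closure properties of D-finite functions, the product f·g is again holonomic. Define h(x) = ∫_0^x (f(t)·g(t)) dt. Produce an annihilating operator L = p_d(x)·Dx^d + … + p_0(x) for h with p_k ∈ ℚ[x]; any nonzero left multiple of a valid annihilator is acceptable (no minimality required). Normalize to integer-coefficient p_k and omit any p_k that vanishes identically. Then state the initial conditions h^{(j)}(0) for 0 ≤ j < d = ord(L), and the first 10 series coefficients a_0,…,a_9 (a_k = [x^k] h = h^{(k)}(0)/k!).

L = (5 + x + 3·x^2)·Dx + (2 + 12·x)·Dx^2 + (-1 + x + 3·x^2)·Dx^3  (order 3).
h: a_k = 0, 2, 1, 7/3, 13/4, 409/60, 877/72, 9017/360, 142049/2880, 18558737/181440, …
ICs: h(0) = 0, h′(0) = 2, h′′(0) = 2.

f: a_k = 1, 1, 4, 7, 19, 40, 97, 217, 508, 1159, …
g: a_k = 2, 0, -1, 0, 1/12, 0, -1/360, 0, 1/20160, 0, …
L₀ := L_f ⊗_s L_g (sym. prod.), ord ≤ 2.
h=∫₀ˣh₀: take L = L₀·Dx.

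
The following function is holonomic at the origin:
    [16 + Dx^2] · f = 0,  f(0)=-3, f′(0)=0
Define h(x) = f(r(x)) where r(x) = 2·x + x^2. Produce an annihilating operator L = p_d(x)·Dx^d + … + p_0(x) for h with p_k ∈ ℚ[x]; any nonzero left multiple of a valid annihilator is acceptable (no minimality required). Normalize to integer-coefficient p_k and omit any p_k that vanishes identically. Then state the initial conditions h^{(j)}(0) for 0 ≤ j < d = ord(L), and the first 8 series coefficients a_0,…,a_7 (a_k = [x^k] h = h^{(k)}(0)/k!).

L = (64 + 192·x + 192·x^2 + 64·x^3) - Dx + (1 + x)·Dx^2  (order 2).
h: a_k = -3, 0, 96, 96, -488, -1024, 4864/15, 15104/5, …
ICs: h(0) = -3, h′(0) = 0.

f: a_k = -3, 0, 24, 0, -32, 0, 256/15, 0, …
f∘r: x↦r, Dx↦Dx/r' in L_f ⇒ L₀.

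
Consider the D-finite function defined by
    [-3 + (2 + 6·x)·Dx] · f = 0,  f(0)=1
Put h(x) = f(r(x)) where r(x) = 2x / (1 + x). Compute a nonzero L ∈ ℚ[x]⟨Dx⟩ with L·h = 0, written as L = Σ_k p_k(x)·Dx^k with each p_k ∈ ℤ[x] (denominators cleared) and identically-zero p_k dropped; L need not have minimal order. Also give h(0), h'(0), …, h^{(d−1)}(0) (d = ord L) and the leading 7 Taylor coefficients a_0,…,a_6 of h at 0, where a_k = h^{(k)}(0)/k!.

f: a_k = 1, 3/2, -9/8, 27/16, -405/128, 1701/256, -15309/1024, …
Change of var in L_f (x↦r) gives L₀.
L = -3 + (1 + 8·x + 7·x^2)·Dx  (order 1).
h: a_k = 1, 3, -15/2, 51/2, -861/8, 4137/8, -42987/16, …
ICs: h(0) = 1.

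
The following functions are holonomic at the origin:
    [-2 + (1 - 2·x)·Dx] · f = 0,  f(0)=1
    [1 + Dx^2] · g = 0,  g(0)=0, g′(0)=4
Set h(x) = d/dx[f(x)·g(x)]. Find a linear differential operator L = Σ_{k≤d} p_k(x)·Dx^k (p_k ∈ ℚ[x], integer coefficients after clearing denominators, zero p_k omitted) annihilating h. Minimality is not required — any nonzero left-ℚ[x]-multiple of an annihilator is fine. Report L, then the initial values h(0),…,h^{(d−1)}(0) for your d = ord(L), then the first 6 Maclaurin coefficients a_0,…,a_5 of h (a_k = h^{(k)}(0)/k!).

f: a_k = 1, 2, 4, 8, 16, 32, …
g: a_k = 0, 4, 0, -2/3, 0, 1/30, …
Product ⇒ symmetric product L₀, ord ≤ 2.
Derive L from L₀ (diff closure).
L = (-7 - 4·x + 4·x^2) + (-4 + 8·x)·Dx + (1 - 4·x + 4·x^2)·Dx^2  (order 2).
h: a_k = 4, 16, 46, 368/3, 1841/6, 3682/5, …
ICs: h(0) = 4, h′(0) = 16.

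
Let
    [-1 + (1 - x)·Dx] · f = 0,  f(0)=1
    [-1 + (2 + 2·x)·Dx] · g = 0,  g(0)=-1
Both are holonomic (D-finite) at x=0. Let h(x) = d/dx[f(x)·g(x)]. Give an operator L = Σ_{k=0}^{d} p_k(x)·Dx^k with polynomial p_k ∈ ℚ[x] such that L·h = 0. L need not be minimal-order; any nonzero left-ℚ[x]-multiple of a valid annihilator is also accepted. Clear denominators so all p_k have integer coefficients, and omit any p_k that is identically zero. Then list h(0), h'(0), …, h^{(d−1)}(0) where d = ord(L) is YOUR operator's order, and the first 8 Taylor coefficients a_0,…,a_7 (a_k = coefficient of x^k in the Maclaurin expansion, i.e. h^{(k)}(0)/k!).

L = (11 + 18·x + 3·x^2) + (-6 - 2·x + 6·x^2 + 2·x^3)·Dx  (order 1).
h: a_k = -3/2, -11/4, -69/16, -179/32, -1825/256, -4317/512, -20377/2048, -46147/4096, …
ICs: h(0) = -3/2.

f: a_k = 1, 1, 1, 1, 1, 1, 1, 1, …
g: a_k = -1, -1/2, 1/8, -1/16, 5/128, -7/256, 21/1024, -33/2048, …
Product ⇒ symmetric product L₀, ord ≤ 1.
Differentiate: ansatz ord ≤ ord L₀ ⇒ L.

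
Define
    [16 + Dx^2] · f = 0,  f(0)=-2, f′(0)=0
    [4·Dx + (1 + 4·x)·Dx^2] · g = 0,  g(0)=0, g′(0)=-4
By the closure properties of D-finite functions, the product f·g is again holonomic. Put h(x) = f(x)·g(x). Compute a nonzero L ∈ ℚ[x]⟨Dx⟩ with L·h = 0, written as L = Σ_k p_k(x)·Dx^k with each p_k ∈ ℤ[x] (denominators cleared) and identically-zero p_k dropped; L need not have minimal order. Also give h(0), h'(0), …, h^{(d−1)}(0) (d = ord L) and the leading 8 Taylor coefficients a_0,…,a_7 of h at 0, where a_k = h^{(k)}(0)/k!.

L = (-768 + 6144·x + 77824·x^2 + 262144·x^3 + 262144·x^4) + (256 + 5120·x + 24576·x^2 + 32768·x^3)·Dx + (1280·x + 10752·x^2 + 32768·x^3 + 32768·x^4)·Dx^2 + (16 + 320·x + 1536·x^2 + 2048·x^3)·Dx^3 + (3 + 56·x + 368·x^2 + 1024·x^3 + 1024·x^4)·Dx^4  (order 4).
h: a_k = 0, 8, -16, -64/3, 0, 768/5, -512, 63488/35, …
ICs: h(0) = 0, h′(0) = 8, h′′(0) = -32, h′′′(0) = -128.

f: a_k = -2, 0, 16, 0, -64/3, 0, 512/45, 0, …
g: a_k = 0, -4, 8, -64/3, 64, -1024/5, 2048/3, -16384/7, …
f·g: L₀ = L_f ⊗_s L_g, ord ≤ 2·2.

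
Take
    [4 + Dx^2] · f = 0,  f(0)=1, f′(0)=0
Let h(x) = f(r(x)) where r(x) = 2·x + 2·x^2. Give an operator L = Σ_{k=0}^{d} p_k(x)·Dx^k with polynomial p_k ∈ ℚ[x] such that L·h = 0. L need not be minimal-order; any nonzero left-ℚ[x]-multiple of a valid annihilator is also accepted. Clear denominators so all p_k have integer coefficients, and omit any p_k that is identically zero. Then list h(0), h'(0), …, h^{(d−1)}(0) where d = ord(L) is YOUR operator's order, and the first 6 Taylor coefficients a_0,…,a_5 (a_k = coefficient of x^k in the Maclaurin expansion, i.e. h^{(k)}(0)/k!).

f: a_k = 1, 0, -2, 0, 2/3, 0, …
h₀=f(r): pull back L_f along r ⇒ L₀.
L = (16 + 96·x + 192·x^2 + 128·x^3) - 2·Dx + (1 + 2·x)·Dx^2  (order 2).
h: a_k = 1, 0, -8, -16, 8/3, 128/3, …
ICs: h(0) = 1, h′(0) = 0.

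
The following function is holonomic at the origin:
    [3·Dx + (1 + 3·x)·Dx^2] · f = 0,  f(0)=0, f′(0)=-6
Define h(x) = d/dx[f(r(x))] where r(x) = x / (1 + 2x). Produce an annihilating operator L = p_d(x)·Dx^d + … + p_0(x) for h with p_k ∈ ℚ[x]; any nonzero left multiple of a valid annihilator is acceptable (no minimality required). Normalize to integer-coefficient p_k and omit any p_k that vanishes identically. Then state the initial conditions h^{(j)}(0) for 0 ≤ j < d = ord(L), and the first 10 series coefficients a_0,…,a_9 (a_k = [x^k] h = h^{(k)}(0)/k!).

L = (7 + 20·x) + (1 + 7·x + 10·x^2)·Dx  (order 1).
h: a_k = -6, 42, -234, 1218, -6186, 31122, -155994, 780738, -3905226, 19529202, …
ICs: h(0) = -6.

f: a_k = 0, -6, 9, -18, 81/2, -486/5, 243, -4374/7, 6561/4, -4374, …
Substitute x→r, Dx→(1/r')Dx; clear ⇒ L₀.
Differentiate: ansatz ord ≤ ord L₀ ⇒ L.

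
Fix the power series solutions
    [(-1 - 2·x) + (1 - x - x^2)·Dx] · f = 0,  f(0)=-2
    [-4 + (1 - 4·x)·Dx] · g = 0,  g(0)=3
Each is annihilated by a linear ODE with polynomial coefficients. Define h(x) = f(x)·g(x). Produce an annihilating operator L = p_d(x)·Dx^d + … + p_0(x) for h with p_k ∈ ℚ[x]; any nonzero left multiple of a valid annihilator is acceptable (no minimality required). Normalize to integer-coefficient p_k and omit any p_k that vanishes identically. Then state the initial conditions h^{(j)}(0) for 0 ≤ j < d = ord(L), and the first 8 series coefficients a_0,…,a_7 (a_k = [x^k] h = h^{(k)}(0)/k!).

f: a_k = -2, -2, -4, -6, -10, -16, -26, -42, …
g: a_k = 3, 12, 48, 192, 768, 3072, 12288, 49152, …
h₀=f·g: eliminate ⇒ L₀, order ≤ 1·1.
L = (-5 + 6·x + 12·x^2) + (1 - 5·x + 3·x^2 + 4·x^3)·Dx  (order 1).
h: a_k = -6, -30, -132, -546, -2214, -8904, -35694, -142902, …
ICs: h(0) = -6.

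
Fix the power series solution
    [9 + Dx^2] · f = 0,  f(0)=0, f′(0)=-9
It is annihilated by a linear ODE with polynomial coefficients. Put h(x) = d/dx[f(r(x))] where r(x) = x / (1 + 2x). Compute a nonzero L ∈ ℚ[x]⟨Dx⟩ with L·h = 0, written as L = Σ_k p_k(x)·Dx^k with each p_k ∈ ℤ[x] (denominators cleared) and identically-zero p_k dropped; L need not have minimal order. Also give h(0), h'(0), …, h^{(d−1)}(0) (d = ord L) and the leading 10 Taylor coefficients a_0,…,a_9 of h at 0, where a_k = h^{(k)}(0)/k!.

f: a_k = 0, -9, 0, 27/2, 0, -243/40, 0, 729/560, 0, -729/4480, …
h₀=f(r): pull back L_f along r ⇒ L₀.
h=h₀': d/dx-closure on L₀ ⇒ L.
L = (33 + 96·x + 96·x^2) + (12 + 72·x + 144·x^2 + 96·x^3)·Dx + (1 + 8·x + 24·x^2 + 32·x^3 + 16·x^4)·Dx^2  (order 2).
h: a_k = -9, 36, -135/2, -36, 6957/8, -8775/2, 1288449/80, -249489/5, 122811795/896, -76109535/224, …
ICs: h(0) = -9, h′(0) = 36.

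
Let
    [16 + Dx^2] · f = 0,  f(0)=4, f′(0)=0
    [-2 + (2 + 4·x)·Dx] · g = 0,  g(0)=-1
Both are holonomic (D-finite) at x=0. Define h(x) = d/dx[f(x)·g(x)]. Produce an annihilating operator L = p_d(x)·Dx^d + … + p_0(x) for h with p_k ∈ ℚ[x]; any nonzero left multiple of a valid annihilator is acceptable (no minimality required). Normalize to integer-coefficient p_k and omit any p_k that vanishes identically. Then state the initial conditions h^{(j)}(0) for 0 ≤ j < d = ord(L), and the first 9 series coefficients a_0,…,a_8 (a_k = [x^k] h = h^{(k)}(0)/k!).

L = (413 + 2688·x + 6784·x^2 + 8192·x^3 + 4096·x^4) + (-26 - 180·x - 384·x^2 - 256·x^3)·Dx + (19 + 140·x + 396·x^2 + 512·x^3 + 256·x^4)·Dx^2  (order 2).
h: a_k = -4, 68, 90, -674/3, -905/6, 5281/30, 26677/180, -199649/1260, 112887/1120, …
ICs: h(0) = -4, h′(0) = 68.

f: a_k = 4, 0, -32, 0, 128/3, 0, -1024/45, 0, 2048/315, …
g: a_k = -1, -1, 1/2, -1/2, 5/8, -7/8, 21/16, -33/16, 429/128, …
f·g: L₀ = L_f ⊗_s L_g, ord ≤ 2·1.
h=h₀': d/dx-closure on L₀ ⇒ L.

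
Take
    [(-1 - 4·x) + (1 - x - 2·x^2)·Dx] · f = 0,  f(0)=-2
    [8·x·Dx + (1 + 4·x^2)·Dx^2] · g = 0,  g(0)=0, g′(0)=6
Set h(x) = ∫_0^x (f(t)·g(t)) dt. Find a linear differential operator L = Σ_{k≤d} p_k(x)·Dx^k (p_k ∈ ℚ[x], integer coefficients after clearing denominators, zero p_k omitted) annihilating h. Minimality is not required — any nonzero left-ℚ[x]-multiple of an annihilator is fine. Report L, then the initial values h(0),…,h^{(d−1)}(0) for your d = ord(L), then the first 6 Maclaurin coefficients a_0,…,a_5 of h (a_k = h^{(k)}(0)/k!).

f: a_k = -2, -2, -6, -10, -22, -42, …
g: a_k = 0, 6, 0, -8, 0, 96/5, …
L₀ := L_f ⊗_s L_g (sym. prod.), ord ≤ 2.
h=∫₀ˣh₀: take L = L₀·Dx.
L = (4 + 8·x + 48·x^2)·Dx + (2 + 16·x^2 + 48·x^3)·Dx^2 + (-1 + x - 2·x^2 + 4·x^3 + 8·x^4)·Dx^3  (order 3).
h: a_k = 0, 0, -6, -4, -5, -44/5, …
ICs: h(0) = 0, h′(0) = 0, h′′(0) = -12.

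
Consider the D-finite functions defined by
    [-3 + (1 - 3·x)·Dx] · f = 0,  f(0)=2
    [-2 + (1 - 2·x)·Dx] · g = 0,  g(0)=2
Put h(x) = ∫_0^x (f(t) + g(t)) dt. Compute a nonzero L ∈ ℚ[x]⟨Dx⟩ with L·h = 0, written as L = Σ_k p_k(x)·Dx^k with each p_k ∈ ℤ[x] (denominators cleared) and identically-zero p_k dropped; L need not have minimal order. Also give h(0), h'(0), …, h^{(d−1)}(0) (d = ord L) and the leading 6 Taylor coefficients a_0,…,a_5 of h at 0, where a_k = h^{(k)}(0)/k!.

f: a_k = 2, 6, 18, 54, 162, 486, …
g: a_k = 2, 4, 8, 16, 32, 64, …
f+g: L₀ = lclm(L_f,L_g), ord ≤ 1+1.
h=∫h₀ ⇒ L = L₀·Dx.
L = -12·Dx + (10 - 24·x)·Dx^2 + (-1 + 5·x - 6·x^2)·Dx^3  (order 3).
h: a_k = 0, 4, 5, 26/3, 35/2, 194/5, …
ICs: h(0) = 0, h′(0) = 4, h′′(0) = 10.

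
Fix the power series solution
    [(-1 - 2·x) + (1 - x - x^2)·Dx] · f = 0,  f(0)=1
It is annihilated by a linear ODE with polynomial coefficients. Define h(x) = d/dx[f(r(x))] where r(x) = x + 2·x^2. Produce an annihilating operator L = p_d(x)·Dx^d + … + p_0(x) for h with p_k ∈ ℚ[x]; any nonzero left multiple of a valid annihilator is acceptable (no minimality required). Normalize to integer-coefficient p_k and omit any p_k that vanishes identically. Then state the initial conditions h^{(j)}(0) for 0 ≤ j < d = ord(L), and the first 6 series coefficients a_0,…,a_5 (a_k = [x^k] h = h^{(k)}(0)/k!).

f: a_k = 1, 1, 2, 3, 5, 8, …
f∘r: x↦r, Dx↦Dx/r' in L_f ⇒ L₀.
Derive L from L₀ (diff closure).
L = (8 + 42·x + 126·x^2 + 208·x^3 + 408·x^4 + 480·x^5 + 320·x^6) + (-1 - 5·x - 3·x^2 + 18·x^3 + 80·x^4 + 120·x^5 + 112·x^6 + 64·x^7)·Dx  (order 1).
h: a_k = 1, 8, 33, 124, 420, 1422, …
ICs: h(0) = 1.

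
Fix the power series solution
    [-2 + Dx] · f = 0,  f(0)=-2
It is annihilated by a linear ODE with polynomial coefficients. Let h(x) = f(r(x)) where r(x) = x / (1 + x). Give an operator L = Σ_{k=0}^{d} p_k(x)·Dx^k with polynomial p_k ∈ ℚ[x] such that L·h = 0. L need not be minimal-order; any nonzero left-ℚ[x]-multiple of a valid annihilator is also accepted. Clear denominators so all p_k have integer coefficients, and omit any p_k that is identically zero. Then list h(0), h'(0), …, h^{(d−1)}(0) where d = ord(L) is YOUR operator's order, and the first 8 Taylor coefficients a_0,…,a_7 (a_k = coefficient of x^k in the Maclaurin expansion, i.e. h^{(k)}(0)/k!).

L = -2 + (1 + 2·x + x^2)·Dx  (order 1).
h: a_k = -2, -4, 0, 4/3, -4/3, 4/5, -8/45, -20/63, …
ICs: h(0) = -2.

f: a_k = -2, -4, -4, -8/3, -4/3, -8/15, -8/45, -16/315, …
Substitute x→r, Dx→(1/r')Dx; clear ⇒ L₀.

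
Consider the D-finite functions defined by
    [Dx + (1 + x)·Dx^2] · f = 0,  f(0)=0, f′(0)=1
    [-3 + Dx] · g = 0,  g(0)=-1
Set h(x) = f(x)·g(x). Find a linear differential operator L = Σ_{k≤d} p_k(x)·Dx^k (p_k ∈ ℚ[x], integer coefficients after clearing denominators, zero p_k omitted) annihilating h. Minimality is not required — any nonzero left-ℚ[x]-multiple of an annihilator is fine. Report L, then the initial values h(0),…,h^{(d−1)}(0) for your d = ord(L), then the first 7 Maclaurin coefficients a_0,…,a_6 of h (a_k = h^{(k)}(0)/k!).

f: a_k = 0, 1, -1/2, 1/3, -1/4, 1/5, -1/6, …
g: a_k = -1, -3, -9/2, -9/2, -27/8, -81/40, -81/80, …
h₀=f·g: eliminate ⇒ L₀, order ≤ 2·1.
L = (6 + 9·x) + (-5 - 6·x)·Dx + (1 + x)·Dx^2  (order 2).
h: a_k = 0, -1, -5/2, -10/3, -3, -83/40, -55/48, …
ICs: h(0) = 0, h′(0) = -1.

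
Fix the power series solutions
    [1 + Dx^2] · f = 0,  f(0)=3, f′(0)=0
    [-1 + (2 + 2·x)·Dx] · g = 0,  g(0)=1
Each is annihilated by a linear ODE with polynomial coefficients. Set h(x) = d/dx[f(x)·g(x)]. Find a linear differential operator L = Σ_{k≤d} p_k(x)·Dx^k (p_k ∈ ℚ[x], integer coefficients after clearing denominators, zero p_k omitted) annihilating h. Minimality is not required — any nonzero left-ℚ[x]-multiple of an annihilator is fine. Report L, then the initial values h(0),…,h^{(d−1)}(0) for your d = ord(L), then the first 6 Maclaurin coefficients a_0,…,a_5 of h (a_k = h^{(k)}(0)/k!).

L = (53 + 144·x + 136·x^2 + 64·x^3 + 16·x^4) + (-4 - 36·x - 48·x^2 - 16·x^3)·Dx + (28 + 88·x + 108·x^2 + 64·x^3 + 16·x^4)·Dx^2  (order 2).
h: a_k = 3/2, -15/4, -27/16, 25/32, 65/256, -349/2560, …
ICs: h(0) = 3/2, h′(0) = -15/4.

f: a_k = 3, 0, -3/2, 0, 1/8, 0, …
g: a_k = 1, 1/2, -1/8, 1/16, -5/128, 7/256, …
Product ⇒ symmetric product L₀, ord ≤ 2.
h=h₀': d/dx-closure on L₀ ⇒ L.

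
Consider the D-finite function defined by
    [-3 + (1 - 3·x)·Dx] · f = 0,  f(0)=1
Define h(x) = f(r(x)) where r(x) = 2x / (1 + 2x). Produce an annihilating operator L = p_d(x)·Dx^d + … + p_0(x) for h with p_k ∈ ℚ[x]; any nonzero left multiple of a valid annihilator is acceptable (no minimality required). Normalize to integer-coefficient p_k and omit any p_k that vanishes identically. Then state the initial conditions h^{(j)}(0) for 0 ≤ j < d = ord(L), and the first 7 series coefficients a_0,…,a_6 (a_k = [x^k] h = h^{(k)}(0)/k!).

L = 6 + (-1 + 2·x + 8·x^2)·Dx  (order 1).
h: a_k = 1, 6, 24, 96, 384, 1536, 6144, …
ICs: h(0) = 1.

f: a_k = 1, 3, 9, 27, 81, 243, 729, …
f∘r: x↦r, Dx↦Dx/r' in L_f ⇒ L₀.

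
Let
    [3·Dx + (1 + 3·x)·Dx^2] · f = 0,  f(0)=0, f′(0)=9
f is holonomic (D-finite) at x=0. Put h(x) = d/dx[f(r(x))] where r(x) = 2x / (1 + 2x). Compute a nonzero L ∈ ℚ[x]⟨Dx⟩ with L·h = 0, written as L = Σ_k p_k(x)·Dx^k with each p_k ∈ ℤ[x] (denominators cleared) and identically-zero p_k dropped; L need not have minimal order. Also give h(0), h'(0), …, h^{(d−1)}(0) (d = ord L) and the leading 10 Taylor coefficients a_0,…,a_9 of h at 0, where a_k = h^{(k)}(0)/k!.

f: a_k = 0, 9, -27/2, 27, -243/4, 729/5, -729/2, 6561/7, -19683/8, 6561, …
h₀=f(r): pull back L_f along r ⇒ L₀.
Differentiate: ansatz ord ≤ ord L₀ ⇒ L.
L = (10 + 32·x) + (1 + 10·x + 16·x^2)·Dx  (order 1).
h: a_k = 18, -180, 1512, -12240, 98208, -786240, 6291072, -50330880, 402651648, -3221222400, …
ICs: h(0) = 18.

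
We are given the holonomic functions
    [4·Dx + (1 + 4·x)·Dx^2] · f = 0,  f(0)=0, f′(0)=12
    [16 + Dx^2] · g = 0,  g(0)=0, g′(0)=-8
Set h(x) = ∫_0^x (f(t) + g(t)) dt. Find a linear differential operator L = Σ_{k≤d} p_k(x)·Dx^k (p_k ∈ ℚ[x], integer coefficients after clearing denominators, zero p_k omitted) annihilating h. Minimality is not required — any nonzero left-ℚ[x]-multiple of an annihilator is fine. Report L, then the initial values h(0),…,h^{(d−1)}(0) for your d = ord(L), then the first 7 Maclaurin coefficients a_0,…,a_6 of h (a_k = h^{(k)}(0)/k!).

L = (448 + 512·x + 1024·x^2)·Dx^2 + (48 + 320·x + 768·x^2 + 1024·x^3)·Dx^3 + (28 + 32·x + 64·x^2)·Dx^4 + (3 + 20·x + 48·x^2 + 64·x^3)·Dx^5  (order 5).
h: a_k = 0, 0, 2, -8, 64/3, -192/5, 896/9, …
ICs: h(0) = 0, h′(0) = 0, h′′(0) = 4, h′′′(0) = -48, h′′′′(0) = 512.

f: a_k = 0, 12, -24, 64, -192, 3072/5, -2048, …
g: a_k = 0, -8, 0, 64/3, 0, -256/15, 0, …
L₀ := lclm(L_f,L_g); ord L₀ ≤ 2+2.
h=∫h₀ ⇒ L = L₀·Dx.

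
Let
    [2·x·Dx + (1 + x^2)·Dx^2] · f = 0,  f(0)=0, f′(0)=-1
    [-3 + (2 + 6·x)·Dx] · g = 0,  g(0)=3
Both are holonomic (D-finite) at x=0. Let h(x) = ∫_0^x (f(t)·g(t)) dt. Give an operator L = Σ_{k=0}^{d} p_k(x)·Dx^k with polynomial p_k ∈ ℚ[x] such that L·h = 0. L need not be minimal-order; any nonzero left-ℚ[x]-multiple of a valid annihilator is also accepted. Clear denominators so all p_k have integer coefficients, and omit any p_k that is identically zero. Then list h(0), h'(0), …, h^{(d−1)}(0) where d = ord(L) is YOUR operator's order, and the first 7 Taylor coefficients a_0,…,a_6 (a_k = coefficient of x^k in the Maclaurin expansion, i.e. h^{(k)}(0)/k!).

f: a_k = 0, -1, 0, 1/3, 0, -1/5, 0, …
g: a_k = 3, 9/2, -27/8, 81/16, -1215/128, 5103/256, -45927/1024, …
h₀=f·g: eliminate ⇒ L₀, order ≤ 2·1.
∫: right-multiply L₀ by Dx.
L = (27 - 12·x - 9·x^2)·Dx + (-12 - 28·x + 36·x^2 + 36·x^3)·Dx^2 + (4 + 24·x + 40·x^2 + 24·x^3 + 36·x^4)·Dx^3  (order 3).
h: a_k = 0, 0, -3/2, -3/2, 35/32, -57/80, 1657/1280, …
ICs: h(0) = 0, h′(0) = 0, h′′(0) = -3.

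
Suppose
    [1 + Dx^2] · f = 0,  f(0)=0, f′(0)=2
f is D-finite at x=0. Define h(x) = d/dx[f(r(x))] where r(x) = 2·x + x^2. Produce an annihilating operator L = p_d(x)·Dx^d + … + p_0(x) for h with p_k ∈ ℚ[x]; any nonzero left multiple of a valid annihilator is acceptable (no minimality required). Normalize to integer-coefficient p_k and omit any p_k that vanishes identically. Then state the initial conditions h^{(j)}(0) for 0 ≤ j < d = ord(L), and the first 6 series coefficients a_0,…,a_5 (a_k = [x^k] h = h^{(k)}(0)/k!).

L = (7 + 16·x + 24·x^2 + 16·x^3 + 4·x^4) + (-3 - 3·x)·Dx + (1 + 2·x + x^2)·Dx^2  (order 2).
h: a_k = 4, 4, -8, -16, -22/3, 6, …
ICs: h(0) = 4, h′(0) = 4.

f: a_k = 0, 2, 0, -1/3, 0, 1/60, …
Substitute x→r, Dx→(1/r')Dx; clear ⇒ L₀.
h=h₀': d/dx-closure on L₀ ⇒ L.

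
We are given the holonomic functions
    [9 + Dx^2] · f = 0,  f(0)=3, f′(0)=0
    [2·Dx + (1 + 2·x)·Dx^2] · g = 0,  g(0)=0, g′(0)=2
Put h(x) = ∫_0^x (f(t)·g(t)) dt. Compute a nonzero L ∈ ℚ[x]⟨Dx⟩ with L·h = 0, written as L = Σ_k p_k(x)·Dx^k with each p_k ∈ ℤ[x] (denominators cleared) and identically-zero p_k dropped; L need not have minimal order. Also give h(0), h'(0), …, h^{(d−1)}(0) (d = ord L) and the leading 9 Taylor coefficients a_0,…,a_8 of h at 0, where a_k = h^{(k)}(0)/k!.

L = (63 + 1053·x + 3969·x^2 + 5832·x^3 + 2916·x^4)·Dx + (63 + 450·x + 972·x^2 + 648·x^3)·Dx^2 + (25 + 270·x + 918·x^2 + 1296·x^3 + 648·x^4)·Dx^3 + (7 + 50·x + 108·x^2 + 72·x^3)·Dx^4 + (2 + 17·x + 53·x^2 + 72·x^3 + 36·x^4)·Dx^5  (order 5).
h: a_k = 0, 0, 3, -2, -19/4, 3, 23/40, 1/4, -2973/2240, …
ICs: h(0) = 0, h′(0) = 0, h′′(0) = 6, h′′′(0) = -12, h′′′′(0) = -114.

f: a_k = 3, 0, -27/2, 0, 81/8, 0, -243/80, 0, 2187/4480, …
g: a_k = 0, 2, -2, 8/3, -4, 32/5, -32/3, 128/7, -32, …
L₀ := L_f ⊗_s L_g (sym. prod.), ord ≤ 4.
h=∫₀ˣh₀: take L = L₀·Dx.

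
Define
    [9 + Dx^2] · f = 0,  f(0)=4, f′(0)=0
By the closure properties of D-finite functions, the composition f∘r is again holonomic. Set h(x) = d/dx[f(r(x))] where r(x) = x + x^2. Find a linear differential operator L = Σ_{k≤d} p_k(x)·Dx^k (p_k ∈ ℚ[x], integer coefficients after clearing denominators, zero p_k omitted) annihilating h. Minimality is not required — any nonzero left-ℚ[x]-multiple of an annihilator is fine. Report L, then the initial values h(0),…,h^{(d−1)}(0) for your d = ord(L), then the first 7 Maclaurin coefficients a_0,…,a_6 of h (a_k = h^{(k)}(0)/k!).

L = (21 + 72·x + 216·x^2 + 288·x^3 + 144·x^4) + (-6 - 12·x)·Dx + (1 + 4·x + 4·x^2)·Dx^2  (order 2).
h: a_k = 0, -36, -108, -18, 270, 4617/10, 2079/10, …
ICs: h(0) = 0, h′(0) = -36.

f: a_k = 4, 0, -18, 0, 27/2, 0, -81/20, …
L₀ from L_f via x↦r, Dx↦r'^{-1}Dx.
h=h₀': d/dx-closure on L₀ ⇒ L.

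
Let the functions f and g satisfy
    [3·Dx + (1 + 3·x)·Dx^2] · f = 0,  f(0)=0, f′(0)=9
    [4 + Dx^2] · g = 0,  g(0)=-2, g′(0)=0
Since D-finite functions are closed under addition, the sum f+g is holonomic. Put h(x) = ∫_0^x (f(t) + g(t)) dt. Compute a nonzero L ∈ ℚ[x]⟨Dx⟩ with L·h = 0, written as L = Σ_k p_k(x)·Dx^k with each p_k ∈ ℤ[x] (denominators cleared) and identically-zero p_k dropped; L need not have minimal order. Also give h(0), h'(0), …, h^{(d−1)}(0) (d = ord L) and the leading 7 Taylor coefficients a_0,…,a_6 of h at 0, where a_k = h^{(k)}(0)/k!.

f: a_k = 0, 9, -27/2, 27, -243/4, 729/5, -729/2, …
g: a_k = -2, 0, 4, 0, -4/3, 0, 8/45, …
L₀ := lclm(L_f,L_g); ord L₀ ≤ 2+2.
Integrate: L := L₀·Dx.
L = (348 + 144·x + 216·x^2)·Dx^2 + (44 + 180·x + 216·x^2 + 216·x^3)·Dx^3 + (87 + 36·x + 54·x^2)·Dx^4 + (11 + 45·x + 54·x^2 + 54·x^3)·Dx^5  (order 5).
h: a_k = 0, -2, 9/2, -19/6, 27/4, -149/12, 243/10, …
ICs: h(0) = 0, h′(0) = -2, h′′(0) = 9, h′′′(0) = -19, h′′′′(0) = 162.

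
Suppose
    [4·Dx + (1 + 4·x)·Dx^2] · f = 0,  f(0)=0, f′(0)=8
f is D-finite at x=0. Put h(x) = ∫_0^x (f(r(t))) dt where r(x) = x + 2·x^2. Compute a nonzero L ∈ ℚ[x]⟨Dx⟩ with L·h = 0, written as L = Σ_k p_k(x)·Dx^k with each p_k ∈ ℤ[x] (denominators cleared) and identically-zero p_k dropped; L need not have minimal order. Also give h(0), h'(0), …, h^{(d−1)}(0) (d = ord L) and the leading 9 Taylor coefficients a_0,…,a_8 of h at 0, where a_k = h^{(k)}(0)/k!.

L = (16·x + 32·x^2)·Dx^2 + (1 + 8·x + 24·x^2 + 32·x^3)·Dx^3  (order 3).
h: a_k = 0, 0, 4, 0, -16/3, 64/5, -256/15, 0, 512/7, …
ICs: h(0) = 0, h′(0) = 0, h′′(0) = 8.

f: a_k = 0, 8, -16, 128/3, -128, 2048/5, -4096/3, 32768/7, -16384, …
Change of var in L_f (x↦r) gives L₀.
h=∫₀ˣh₀: take L = L₀·Dx.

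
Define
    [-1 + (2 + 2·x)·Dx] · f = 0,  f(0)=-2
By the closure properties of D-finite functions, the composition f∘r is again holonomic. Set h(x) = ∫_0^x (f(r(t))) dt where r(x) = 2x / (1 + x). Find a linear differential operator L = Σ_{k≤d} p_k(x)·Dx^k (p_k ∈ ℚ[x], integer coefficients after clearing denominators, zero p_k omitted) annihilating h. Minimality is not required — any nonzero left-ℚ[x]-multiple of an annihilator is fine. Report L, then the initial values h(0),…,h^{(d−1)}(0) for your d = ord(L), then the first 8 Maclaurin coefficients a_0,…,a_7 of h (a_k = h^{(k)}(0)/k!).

f: a_k = -2, -1, 1/4, -1/8, 5/64, -7/128, 21/512, -33/1024, …
f∘r: x↦r, Dx↦Dx/r' in L_f ⇒ L₀.
h=∫h₀ ⇒ L = L₀·Dx.
L = -Dx + (1 + 4·x + 3·x^2)·Dx^2  (order 2).
h: a_k = 0, -2, -1, 1, -5/4, 37/20, -25/8, 327/56, …
ICs: h(0) = 0, h′(0) = -2.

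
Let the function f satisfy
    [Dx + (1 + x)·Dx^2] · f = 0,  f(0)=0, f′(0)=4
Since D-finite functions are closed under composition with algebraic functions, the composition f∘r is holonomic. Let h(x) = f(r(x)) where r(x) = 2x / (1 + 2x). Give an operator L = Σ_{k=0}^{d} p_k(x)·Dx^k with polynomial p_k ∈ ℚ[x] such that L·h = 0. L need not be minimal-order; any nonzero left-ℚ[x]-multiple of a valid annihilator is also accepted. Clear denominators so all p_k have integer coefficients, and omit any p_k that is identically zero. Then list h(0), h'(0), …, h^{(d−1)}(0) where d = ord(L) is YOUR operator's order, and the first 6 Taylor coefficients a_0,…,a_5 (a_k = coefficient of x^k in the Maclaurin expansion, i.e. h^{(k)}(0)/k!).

L = (6 + 16·x)·Dx + (1 + 6·x + 8·x^2)·Dx^2  (order 2).
h: a_k = 0, 8, -24, 224/3, -240, 3968/5, …
ICs: h(0) = 0, h′(0) = 8.

f: a_k = 0, 4, -2, 4/3, -1, 4/5, …
h₀=f(r): pull back L_f along r ⇒ L₀.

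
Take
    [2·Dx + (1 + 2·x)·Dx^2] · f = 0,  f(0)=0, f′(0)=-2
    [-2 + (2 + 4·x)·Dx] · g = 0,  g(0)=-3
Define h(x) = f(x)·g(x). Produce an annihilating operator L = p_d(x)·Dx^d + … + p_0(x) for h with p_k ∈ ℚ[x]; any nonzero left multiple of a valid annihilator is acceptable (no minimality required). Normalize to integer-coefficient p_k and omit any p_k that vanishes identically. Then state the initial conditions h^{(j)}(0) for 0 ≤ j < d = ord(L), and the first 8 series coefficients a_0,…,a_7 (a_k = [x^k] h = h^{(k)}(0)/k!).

f: a_k = 0, -2, 2, -8/3, 4, -32/5, 32/3, -128/7, …
g: a_k = -3, -3, 3/2, -3/2, 15/8, -21/8, 63/16, -99/16, …
Sym-product of L_f,L_g gives L₀ (≤ ord 2).
L = 1 + (1 + 4·x + 4·x^2)·Dx^2  (order 2).
h: a_k = 0, 6, 0, -1, 2, -71/20, 31/5, -3043/280, …
ICs: h(0) = 0, h′(0) = 6.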